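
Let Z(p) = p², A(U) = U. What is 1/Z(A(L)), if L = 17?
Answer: 1/289 ≈ 0.0034602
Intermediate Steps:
1/Z(A(L)) = 1/(17²) = 1/289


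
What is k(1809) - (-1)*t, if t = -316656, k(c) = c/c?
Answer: -316655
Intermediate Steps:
k(c) = 1
k(1809) - (-1)*t = 1 - (-1)*(-316656) = 1 - 1*316656 = 1 - 316656 = -316655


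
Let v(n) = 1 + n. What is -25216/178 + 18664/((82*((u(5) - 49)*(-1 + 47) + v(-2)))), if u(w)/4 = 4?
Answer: -786044180/5542831 ≈ -141.81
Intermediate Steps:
u(w) = 16 (u(w) = 4*4 = 16)
-25216/178 + 18664/((82*((u(5) - 49)*(-1 + 47) + v(-2)))) = -25216/178 + 18664/((82*((16 - 49)*(-1 + 47) + (1 - 2)))) = -25216*1/178 + 18664/((82*(-33*46 - 1))) = -12608/89 + 18664/((82*(-1518 - 1))) = -12608/89 + 18664/((82*(-1519))) = -12608/89 + 18664/(-124558) = -12608/89 + 18664*(-1/124558) = -12608/89 - 9332/62279 = -786044180/5542831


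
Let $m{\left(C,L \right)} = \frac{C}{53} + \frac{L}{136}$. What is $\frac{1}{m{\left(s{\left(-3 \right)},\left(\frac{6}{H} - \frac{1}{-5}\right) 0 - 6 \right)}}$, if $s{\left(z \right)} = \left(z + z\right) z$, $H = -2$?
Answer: $\frac{3604}{1065} \approx 3.384$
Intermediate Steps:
$s{\left(z \right)} = 2 z^{2}$ ($s{\left(z \right)} = 2 z z = 2 z^{2}$)
$m{\left(C,L \right)} = \frac{C}{53} + \frac{L}{136}$ ($m{\left(C,L \right)} = C \frac{1}{53} + L \frac{1}{136} = \frac{C}{53} + \frac{L}{136}$)
$\frac{1}{m{\left(s{\left(-3 \right)},\left(\frac{6}{H} - \frac{1}{-5}\right) 0 - 6 \right)}} = \frac{1}{\frac{2 \left(-3\right)^{2}}{53} + \frac{\left(\frac{6}{-2} - \frac{1}{-5}\right) 0 - 6}{136}} = \frac{1}{\frac{2 \cdot 9}{53} + \frac{\left(6 \left(- \frac{1}{2}\right) - - \frac{1}{5}\right) 0 - 6}{136}} = \frac{1}{\frac{1}{53} \cdot 18 + \frac{\left(-3 + \frac{1}{5}\right) 0 - 6}{136}} = \frac{1}{\frac{18}{53} + \frac{\left(- \frac{14}{5}\right) 0 - 6}{136}} = \frac{1}{\frac{18}{53} + \frac{0 - 6}{136}} = \frac{1}{\frac{18}{53} + \frac{1}{136} \left(-6\right)} = \frac{1}{\frac{18}{53} - \frac{3}{68}} = \frac{1}{\frac{1065}{3604}} = \frac{3604}{1065}$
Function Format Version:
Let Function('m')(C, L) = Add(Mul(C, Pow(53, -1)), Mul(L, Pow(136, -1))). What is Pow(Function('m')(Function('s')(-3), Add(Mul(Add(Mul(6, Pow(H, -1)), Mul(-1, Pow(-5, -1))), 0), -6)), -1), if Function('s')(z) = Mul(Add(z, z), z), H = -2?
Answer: Rational(3604, 1065) ≈ 3.3840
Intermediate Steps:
Function('s')(z) = Mul(2, Pow(z, 2)) (Function('s')(z) = Mul(Mul(2, z), z) = Mul(2, Pow(z, 2)))
Function('m')(C, L) = Add(Mul(Rational(1, 53), C), Mul(Rational(1, 136), L)) (Function('m')(C, L) = Add(Mul(C, Rational(1, 53)), Mul(L, Rational(1, 136))) = Add(Mul(Rational(1, 53), C), Mul(Rational(1, 136), L)))
Pow(Function('m')(Function('s')(-3), Add(Mul(Add(Mul(6, Pow(H, -1)), Mul(-1, Pow(-5, -1))), 0), -6)), -1) = Pow(Add(Mul(Rational(1, 53), Mul(2, Pow(-3, 2))), Mul(Rational(1, 136), Add(Mul(Add(Mul(6, Pow(-2, -1)), Mul(-1, Pow(-5, -1))), 0), -6))), -1) = Pow(Add(Mul(Rational(1, 53), Mul(2, 9)), Mul(Rational(1, 136), Add(Mul(Add(Mul(6, Rational(-1, 2)), Mul(-1, Rational(-1, 5))), 0), -6))), -1) = Pow(Add(Mul(Rational(1, 53), 18), Mul(Rational(1, 136), Add(Mul(Add(-3, Rational(1, 5)), 0), -6))), -1) = Pow(Add(Rational(18, 53), Mul(Rational(1, 136), Add(Mul(Rational(-14, 5), 0), -6))), -1) = Pow(Add(Rational(18, 53), Mul(Rational(1, 136), Add(0, -6))), -1) = Pow(Add(Rational(18, 53), Mul(Rational(1, 136), -6)), -1) = Pow(Add(Rational(18, 53), Rational(-3, 68)), -1) = Pow(Rational(1065, 3604), -1) = Rational(3604, 1065)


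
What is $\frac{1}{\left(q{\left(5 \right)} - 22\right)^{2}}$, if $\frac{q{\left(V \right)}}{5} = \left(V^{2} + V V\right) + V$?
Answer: $\frac{1}{64009} \approx 1.5623 \cdot 10^{-5}$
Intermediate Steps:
$q{\left(V \right)} = 5 V + 10 V^{2}$ ($q{\left(V \right)} = 5 \left(\left(V^{2} + V V\right) + V\right) = 5 \left(\left(V^{2} + V^{2}\right) + V\right) = 5 \left(2 V^{2} + V\right) = 5 \left(V + 2 V^{2}\right) = 5 V + 10 V^{2}$)
$\frac{1}{\left(q{\left(5 \right)} - 22\right)^{2}} = \frac{1}{\left(5 \cdot 5 \left(1 + 2 \cdot 5\right) - 22\right)^{2}} = \frac{1}{\left(5 \cdot 5 \left(1 + 10\right) - 22\right)^{2}} = \frac{1}{\left(5 \cdot 5 \cdot 11 - 22\right)^{2}} = \frac{1}{\left(275 - 22\right)^{2}} = \frac{1}{253^{2}} = \frac{1}{64009}$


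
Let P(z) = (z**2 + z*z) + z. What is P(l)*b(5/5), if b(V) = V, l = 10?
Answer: 210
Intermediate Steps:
P(z) = z + 2*z**2 (P(z) = (z**2 + z**2) + z = 2*z**2 + z = z + 2*z**2)
P(l)*b(5/5) = (10*(1 + 2*10))*(5/5) = (10*(1 + 20))*(5*(1/5)) = (10*21)*1 = 210*1 = 210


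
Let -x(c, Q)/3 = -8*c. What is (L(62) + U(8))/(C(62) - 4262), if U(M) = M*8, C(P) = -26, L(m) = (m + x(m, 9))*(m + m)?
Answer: -24033/536 ≈ -44.838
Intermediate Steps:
x(c, Q) = 24*c (x(c, Q) = -(-24)*c = 24*c)
L(m) = 50*m² (L(m) = (m + 24*m)*(m + m) = (25*m)*(2*m) = 50*m²)
U(M) = 8*M
(L(62) + U(8))/(C(62) - 4262) = (50*62² + 8*8)/(-26 - 4262) = (50*3844 + 64)/(-4288) = (192200 + 64)*(-1/4288) = 192264*(-1/4288) = -24033/536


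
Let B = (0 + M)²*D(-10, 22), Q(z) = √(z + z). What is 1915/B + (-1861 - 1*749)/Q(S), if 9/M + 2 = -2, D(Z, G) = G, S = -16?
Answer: 15320/891 + 1305*I*√2/4 ≈ 17.194 + 461.39*I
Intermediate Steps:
M = -9/4 (M = 9/(-2 - 2) = 9/(-4) = 9*(-¼) = -9/4 ≈ -2.2500)
Q(z) = √2*√z (Q(z) = √(2*z) = √2*√z)
B = 891/8 (B = (0 - 9/4)²*22 = (-9/4)²*22 = (81/16)*22 = 891/8 ≈ 111.38)
1915/B + (-1861 - 1*749)/Q(S) = 1915/(891/8) + (-1861 - 1*749)/((√2*√(-16))) = 1915*(8/891) + (-1861 - 749)/((√2*(4*I))) = 15320/891 - 2610*(-I*√2/8) = 15320/891 - (-1305)*I*√2/4 = 15320/891 + 1305*I*√2/4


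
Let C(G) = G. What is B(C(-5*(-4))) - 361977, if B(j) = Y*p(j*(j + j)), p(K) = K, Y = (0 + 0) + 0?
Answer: -361977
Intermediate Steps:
Y = 0 (Y = 0 + 0 = 0)
B(j) = 0 (B(j) = 0*(j*(j + j)) = 0*(j*(2*j)) = 0*(2*j²) = 0)
B(C(-5*(-4))) - 361977 = 0 - 361977 = -361977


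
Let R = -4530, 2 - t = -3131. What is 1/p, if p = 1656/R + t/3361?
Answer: 2537555/1437779 ≈ 1.7649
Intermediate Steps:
t = 3133 (t = 2 - 1*(-3131) = 2 + 3131 = 3133)
p = 1437779/2537555 (p = 1656/(-4530) + 3133/3361 = 1656*(-1/4530) + 3133*(1/3361) = -276/755 + 3133/3361 = 1437779/2537555 ≈ 0.56660)
1/p = 1/(1437779/2537555) = 2537555/1437779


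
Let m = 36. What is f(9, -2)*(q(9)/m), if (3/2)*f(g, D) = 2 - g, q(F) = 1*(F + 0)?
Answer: -7/6 ≈ -1.1667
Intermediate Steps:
q(F) = F (q(F) = 1*F = F)
f(g, D) = 4/3 - 2*g/3 (f(g, D) = 2*(2 - g)/3 = 4/3 - 2*g/3)
f(9, -2)*(q(9)/m) = (4/3 - ⅔*9)*(9/36) = (4/3 - 6)*(9*(1/36)) = -14/3*¼ = -7/6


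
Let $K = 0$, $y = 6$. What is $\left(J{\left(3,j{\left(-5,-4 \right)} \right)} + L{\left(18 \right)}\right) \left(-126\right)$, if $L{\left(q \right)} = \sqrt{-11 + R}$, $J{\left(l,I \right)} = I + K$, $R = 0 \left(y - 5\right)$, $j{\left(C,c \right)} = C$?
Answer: $630 - 126 i \sqrt{11} \approx 630.0 - 417.89 i$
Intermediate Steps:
$R = 0$ ($R = 0 \left(6 - 5\right) = 0 \cdot 1 = 0$)
$J{\left(l,I \right)} = I$ ($J{\left(l,I \right)} = I + 0 = I$)
$L{\left(q \right)} = i \sqrt{11}$ ($L{\left(q \right)} = \sqrt{-11 + 0} = \sqrt{-11} = i \sqrt{11}$)
$\left(J{\left(3,j{\left(-5,-4 \right)} \right)} + L{\left(18 \right)}\right) \left(-126\right) = \left(-5 + i \sqrt{11}\right) \left(-126\right) = 630 - 126 i \sqrt{11}$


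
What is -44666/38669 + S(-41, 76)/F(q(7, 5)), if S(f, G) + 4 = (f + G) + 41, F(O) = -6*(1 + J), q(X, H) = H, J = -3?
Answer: 187348/38669 ≈ 4.8449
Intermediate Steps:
F(O) = 12 (F(O) = -6*(1 - 3) = -6*(-2) = 12)
S(f, G) = 37 + G + f (S(f, G) = -4 + ((f + G) + 41) = -4 + ((G + f) + 41) = -4 + (41 + G + f) = 37 + G + f)
-44666/38669 + S(-41, 76)/F(q(7, 5)) = -44666/38669 + (37 + 76 - 41)/12 = -44666*1/38669 + 72*(1/12) = -44666/38669 + 6 = 187348/38669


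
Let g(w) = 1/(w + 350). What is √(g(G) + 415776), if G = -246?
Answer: √1124258330/52 ≈ 644.81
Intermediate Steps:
g(w) = 1/(350 + w)
√(g(G) + 415776) = √(1/(350 - 246) + 415776) = √(1/104 + 415776) = √(43240705/104) = √1124258330/52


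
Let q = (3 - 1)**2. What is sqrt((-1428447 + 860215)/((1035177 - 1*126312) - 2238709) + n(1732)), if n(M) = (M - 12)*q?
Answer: sqrt(760495806409218)/332461 ≈ 82.948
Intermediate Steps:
q = 4 (q = 2**2 = 4)
n(M) = -48 + 4*M (n(M) = (M - 12)*4 = (-12 + M)*4 = -48 + 4*M)
sqrt((-1428447 + 860215)/((1035177 - 1*126312) - 2238709) + n(1732)) = sqrt((-1428447 + 860215)/((1035177 - 1*126312) - 2238709) + (-48 + 4*1732)) = sqrt(-568232/((1035177 - 126312) - 2238709) + (-48 + 6928)) = sqrt(-568232/(908865 - 2238709) + 6880) = sqrt(-568232/(-1329844) + 6880) = sqrt(-568232*(-1/1329844) + 6880) = sqrt(142058/332461 + 6880) = sqrt(2287473738/332461) = sqrt(760495806409218)/332461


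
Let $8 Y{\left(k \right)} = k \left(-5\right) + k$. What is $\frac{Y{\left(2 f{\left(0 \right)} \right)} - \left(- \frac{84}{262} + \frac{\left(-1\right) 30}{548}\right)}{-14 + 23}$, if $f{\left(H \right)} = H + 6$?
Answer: $- \frac{67297}{107682} \approx -0.62496$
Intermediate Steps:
$f{\left(H \right)} = 6 + H$
$Y{\left(k \right)} = - \frac{k}{2}$ ($Y{\left(k \right)} = \frac{k \left(-5\right) + k}{8} = \frac{- 5 k + k}{8} = \frac{\left(-4\right) k}{8} = - \frac{k}{2}$)
$\frac{Y{\left(2 f{\left(0 \right)} \right)} - \left(- \frac{84}{262} + \frac{\left(-1\right) 30}{548}\right)}{-14 + 23} = \frac{- \frac{2 \left(6 + 0\right)}{2} - \left(- \frac{84}{262} + \frac{\left(-1\right) 30}{548}\right)}{-14 + 23} = \frac{- \frac{2 \cdot 6}{2} - \left(\left(-84\right) \frac{1}{262} - \frac{15}{274}\right)}{9} = \left(\left(- \frac{1}{2}\right) 12 - \left(- \frac{42}{131} - \frac{15}{274}\right)\right) \frac{1}{9} = \left(-6 - - \frac{13473}{35894}\right) \frac{1}{9} = \left(-6 + \frac{13473}{35894}\right) \frac{1}{9} = \left(- \frac{201891}{35894}\right) \frac{1}{9} = - \frac{67297}{107682}$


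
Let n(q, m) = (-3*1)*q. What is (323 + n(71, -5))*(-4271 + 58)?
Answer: -463430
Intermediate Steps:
n(q, m) = -3*q
(323 + n(71, -5))*(-4271 + 58) = (323 - 3*71)*(-4271 + 58) = (323 - 213)*(-4213) = 110*(-4213) = -463430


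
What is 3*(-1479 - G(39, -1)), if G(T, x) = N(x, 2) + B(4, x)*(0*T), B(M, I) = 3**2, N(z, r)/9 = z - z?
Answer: -4437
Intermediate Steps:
N(z, r) = 0 (N(z, r) = 9*(z - z) = 9*0 = 0)
B(M, I) = 9
G(T, x) = 0 (G(T, x) = 0 + 9*(0*T) = 0 + 9*0 = 0 + 0 = 0)
3*(-1479 - G(39, -1)) = 3*(-1479 - 1*0) = 3*(-1479 + 0) = 3*(-1479) = -4437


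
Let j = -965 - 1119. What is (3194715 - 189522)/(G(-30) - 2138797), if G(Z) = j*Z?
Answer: -3005193/2076277 ≈ -1.4474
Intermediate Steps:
j = -2084
G(Z) = -2084*Z
(3194715 - 189522)/(G(-30) - 2138797) = (3194715 - 189522)/(-2084*(-30) - 2138797) = 3005193/(62520 - 2138797) = 3005193/(-2076277) = 3005193*(-1/2076277) = -3005193/2076277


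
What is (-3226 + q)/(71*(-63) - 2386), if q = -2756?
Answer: 5982/6859 ≈ 0.87214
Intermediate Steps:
(-3226 + q)/(71*(-63) - 2386) = (-3226 - 2756)/(71*(-63) - 2386) = -5982/(-4473 - 2386) = -5982/(-6859) = -5982*(-1/6859) = 5982/6859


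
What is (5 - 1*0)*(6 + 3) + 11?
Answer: 56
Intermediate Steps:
(5 - 1*0)*(6 + 3) + 11 = (5 + 0)*9 + 11 = 5*9 + 11 = 45 + 11 = 56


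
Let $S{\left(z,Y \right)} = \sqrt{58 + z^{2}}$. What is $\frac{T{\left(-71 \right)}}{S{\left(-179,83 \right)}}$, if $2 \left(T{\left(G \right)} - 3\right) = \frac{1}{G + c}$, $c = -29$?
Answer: $\frac{599 \sqrt{32099}}{6419800} \approx 0.016717$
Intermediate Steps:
$T{\left(G \right)} = 3 + \frac{1}{2 \left(-29 + G\right)}$ ($T{\left(G \right)} = 3 + \frac{1}{2 \left(G - 29\right)} = 3 + \frac{1}{2 \left(-29 + G\right)}$)
$\frac{T{\left(-71 \right)}}{S{\left(-179,83 \right)}} = \frac{\frac{1}{2} \frac{1}{-29 - 71} \left(-173 + 6 \left(-71\right)\right)}{\sqrt{58 + \left(-179\right)^{2}}} = \frac{\frac{1}{2} \frac{1}{-100} \left(-173 - 426\right)}{\sqrt{58 + 32041}} = \frac{\frac{1}{2} \left(- \frac{1}{100}\right) \left(-599\right)}{\sqrt{32099}} = \frac{599 \frac{\sqrt{32099}}{32099}}{200} = \frac{599 \sqrt{32099}}{6419800}$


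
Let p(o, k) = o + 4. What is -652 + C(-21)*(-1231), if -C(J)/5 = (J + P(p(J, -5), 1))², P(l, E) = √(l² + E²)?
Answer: 4498653 - 258510*√290 ≈ 96386.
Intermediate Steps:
p(o, k) = 4 + o
P(l, E) = √(E² + l²)
C(J) = -5*(J + √(1 + (4 + J)²))² (C(J) = -5*(J + √(1² + (4 + J)²))² = -5*(J + √(1 + (4 + J)²))²)
-652 + C(-21)*(-1231) = -652 - 5*(-21 + √(1 + (4 - 21)²))²*(-1231) = -652 - 5*(-21 + √(1 + (-17)²))²*(-1231) = -652 - 5*(-21 + √(1 + 289))²*(-1231) = -652 - 5*(-21 + √290)²*(-1231) = -652 + 6155*(-21 + √290)²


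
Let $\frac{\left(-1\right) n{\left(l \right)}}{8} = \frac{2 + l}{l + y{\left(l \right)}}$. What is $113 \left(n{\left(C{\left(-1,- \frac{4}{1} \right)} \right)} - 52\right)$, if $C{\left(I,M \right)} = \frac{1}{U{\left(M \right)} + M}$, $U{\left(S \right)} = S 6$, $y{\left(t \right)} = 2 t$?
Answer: $\frac{32092}{3} \approx 10697.0$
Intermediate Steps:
$U{\left(S \right)} = 6 S$
$C{\left(I,M \right)} = \frac{1}{7 M}$ ($C{\left(I,M \right)} = \frac{1}{6 M + M} = \frac{1}{7 M}$)
$n{\left(l \right)} = - \frac{8 \left(2 + l\right)}{3 l}$ ($n{\left(l \right)} = - 8 \frac{2 + l}{l + 2 l} = - 8 \frac{2 + l}{3 l} = - \frac{8 \left(2 + l\right)}{3 l}$)
$113 \left(n{\left(C{\left(-1,- \frac{4}{1} \right)} \right)} - 52\right) = 113 \left(\frac{8 \left(-2 - \frac{1}{7 \left(- \frac{4}{1}\right)}\right)}{3 \frac{1}{7 \left(- \frac{4}{1}\right)}} - 52\right) = 113 \left(\frac{8 \left(-2 - \frac{1}{7 \left(\left(-4\right) 1\right)}\right)}{3 \frac{1}{7 \left(\left(-4\right) 1\right)}} - 52\right) = 113 \left(\frac{8 \left(-2 - \frac{1}{7 \left(-4\right)}\right)}{3 \frac{1}{7 \left(-4\right)}} - 52\right) = 113 \left(\frac{8 \left(-2 - \frac{1}{7} \left(- \frac{1}{4}\right)\right)}{3 \cdot \frac{1}{7} \left(- \frac{1}{4}\right)} - 52\right) = 113 \left(\frac{8 \left(-2 - - \frac{1}{28}\right)}{3 \left(- \frac{1}{28}\right)} - 52\right) = 113 \left(\frac{8}{3} \left(-28\right) \left(-2 + \frac{1}{28}\right) - 52\right) = 113 \left(\frac{8}{3} \left(-28\right) \left(- \frac{55}{28}\right) - 52\right) = 113 \left(\frac{440}{3} - 52\right) = 113 \cdot \frac{284}{3} = \frac{32092}{3}$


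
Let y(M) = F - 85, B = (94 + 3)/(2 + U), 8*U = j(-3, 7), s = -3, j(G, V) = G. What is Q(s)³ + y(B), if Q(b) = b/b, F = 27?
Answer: -57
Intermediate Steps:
U = -3/8 (U = (⅛)*(-3) = -3/8 ≈ -0.37500)
Q(b) = 1
B = 776/13 (B = (94 + 3)/(2 - 3/8) = 97/(13/8) = 97*(8/13) = 776/13 ≈ 59.692)
y(M) = -58 (y(M) = 27 - 85 = -58)
Q(s)³ + y(B) = 1³ - 58 = 1 - 58 = -57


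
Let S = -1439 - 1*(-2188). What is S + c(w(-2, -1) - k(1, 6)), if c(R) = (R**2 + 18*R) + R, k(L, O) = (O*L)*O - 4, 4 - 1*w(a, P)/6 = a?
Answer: 841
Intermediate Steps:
w(a, P) = 24 - 6*a
S = 749 (S = -1439 + 2188 = 749)
k(L, O) = -4 + L*O**2 (k(L, O) = (L*O)*O - 4 = L*O**2 - 4 = -4 + L*O**2)
c(R) = R**2 + 19*R
S + c(w(-2, -1) - k(1, 6)) = 749 + ((24 - 6*(-2)) - (-4 + 1*6**2))*(19 + ((24 - 6*(-2)) - (-4 + 1*6**2))) = 749 + ((24 + 12) - (-4 + 1*36))*(19 + ((24 + 12) - (-4 + 1*36))) = 749 + (36 - (-4 + 36))*(19 + (36 - (-4 + 36))) = 749 + (36 - 1*32)*(19 + (36 - 1*32)) = 749 + (36 - 32)*(19 + (36 - 32)) = 749 + 4*(19 + 4) = 749 + 4*23 = 749 + 92 = 841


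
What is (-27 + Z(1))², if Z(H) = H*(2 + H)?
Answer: 576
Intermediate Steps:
(-27 + Z(1))² = (-27 + 1*(2 + 1))² = (-27 + 1*3)² = (-27 + 3)² = (-24)² = 576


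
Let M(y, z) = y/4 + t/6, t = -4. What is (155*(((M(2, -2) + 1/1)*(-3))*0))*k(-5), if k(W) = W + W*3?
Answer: 0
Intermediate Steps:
k(W) = 4*W (k(W) = W + 3*W = 4*W)
M(y, z) = -⅔ + y/4 (M(y, z) = y/4 - 4/6 = y*(¼) - 4*⅙ = y/4 - ⅔ = -⅔ + y/4)
(155*(((M(2, -2) + 1/1)*(-3))*0))*k(-5) = (155*((((-⅔ + (¼)*2) + 1/1)*(-3))*0))*(4*(-5)) = (155*((((-⅔ + ½) + 1)*(-3))*0))*(-20) = (155*(((-⅙ + 1)*(-3))*0))*(-20) = (155*(((⅚)*(-3))*0))*(-20) = (155*(-5/2*0))*(-20) = (155*0)*(-20) = 0*(-20) = 0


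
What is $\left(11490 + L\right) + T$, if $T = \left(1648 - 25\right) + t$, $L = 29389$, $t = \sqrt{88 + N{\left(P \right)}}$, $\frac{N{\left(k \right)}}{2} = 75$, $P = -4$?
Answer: $42502 + \sqrt{238} \approx 42517.0$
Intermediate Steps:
$N{\left(k \right)} = 150$ ($N{\left(k \right)} = 2 \cdot 75 = 150$)
$t = \sqrt{238}$ ($t = \sqrt{88 + 150} = \sqrt{238} \approx 15.427$)
$T = 1623 + \sqrt{238}$ ($T = \left(1648 - 25\right) + \sqrt{238} = 1623 + \sqrt{238} \approx 1638.4$)
$\left(11490 + L\right) + T = \left(11490 + 29389\right) + \left(1623 + \sqrt{238}\right) = 40879 + \left(1623 + \sqrt{238}\right) = 42502 + \sqrt{238}$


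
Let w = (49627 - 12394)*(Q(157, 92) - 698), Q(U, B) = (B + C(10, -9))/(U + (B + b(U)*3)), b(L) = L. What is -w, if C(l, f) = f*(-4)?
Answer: 129910074/5 ≈ 2.5982e+7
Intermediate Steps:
C(l, f) = -4*f
Q(U, B) = (36 + B)/(B + 4*U) (Q(U, B) = (B - 4*(-9))/(U + (B + U*3)) = (B + 36)/(U + (B + 3*U)) = (36 + B)/(B + 4*U))
w = -129910074/5 (w = (49627 - 12394)*((36 + 92)/(92 + 4*157) - 698) = 37233*(128/(92 + 628) - 698) = 37233*(128/720 - 698) = 37233*((1/720)*128 - 698) = 37233*(8/45 - 698) = 37233*(-31402/45) = -129910074/5 ≈ -2.5982e+7)
-w = -1*(-129910074/5) = 129910074/5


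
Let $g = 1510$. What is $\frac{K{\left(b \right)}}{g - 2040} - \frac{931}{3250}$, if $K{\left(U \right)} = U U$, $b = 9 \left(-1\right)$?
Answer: $- \frac{37834}{86125} \approx -0.43929$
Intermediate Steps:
$b = -9$
$K{\left(U \right)} = U^{2}$
$\frac{K{\left(b \right)}}{g - 2040} - \frac{931}{3250} = \frac{\left(-9\right)^{2}}{1510 - 2040} - \frac{931}{3250} = \frac{81}{1510 - 2040} - \frac{931}{3250} = \frac{81}{-530} - \frac{931}{3250} = 81 \left(- \frac{1}{530}\right) - \frac{931}{3250} = - \frac{81}{530} - \frac{931}{3250} = - \frac{37834}{86125}$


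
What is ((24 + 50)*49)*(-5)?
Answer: -18130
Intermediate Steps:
((24 + 50)*49)*(-5) = (74*49)*(-5) = 3626*(-5) = -18130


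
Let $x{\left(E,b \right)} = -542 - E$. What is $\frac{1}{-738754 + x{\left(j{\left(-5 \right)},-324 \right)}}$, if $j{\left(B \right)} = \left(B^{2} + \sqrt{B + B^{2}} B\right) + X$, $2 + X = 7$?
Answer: $- \frac{369663}{273301466888} - \frac{5 \sqrt{5}}{273301466888} \approx -1.3526 \cdot 10^{-6}$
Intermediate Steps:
$X = 5$ ($X = -2 + 7 = 5$)
$j{\left(B \right)} = 5 + B^{2} + B \sqrt{B + B^{2}}$ ($j{\left(B \right)} = \left(B^{2} + \sqrt{B + B^{2}} B\right) + 5 = \left(B^{2} + B \sqrt{B + B^{2}}\right) + 5 = 5 + B^{2} + B \sqrt{B + B^{2}}$)
$\frac{1}{-738754 + x{\left(j{\left(-5 \right)},-324 \right)}} = \frac{1}{-738754 - \left(572 - 5 \cdot 2 \sqrt{5}\right)} = \frac{1}{-738754 - \left(572 - 10 \sqrt{5}\right)} = \frac{1}{-739326 + 10 \sqrt{5}}$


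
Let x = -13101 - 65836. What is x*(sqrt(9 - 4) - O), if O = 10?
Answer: 789370 - 78937*sqrt(5) ≈ 6.1286e+5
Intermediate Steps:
x = -78937
x*(sqrt(9 - 4) - O) = -78937*(sqrt(9 - 4) - 1*10) = -78937*(sqrt(5) - 10) = -78937*(-10 + sqrt(5)) = 789370 - 78937*sqrt(5)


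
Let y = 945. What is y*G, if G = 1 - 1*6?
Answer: -4725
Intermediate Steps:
G = -5 (G = 1 - 6 = -5)
y*G = 945*(-5) = -4725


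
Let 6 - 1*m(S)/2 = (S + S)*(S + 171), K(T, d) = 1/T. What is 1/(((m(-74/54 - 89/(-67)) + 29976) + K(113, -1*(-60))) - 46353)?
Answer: -369790353/6040992051788 ≈ -6.1214e-5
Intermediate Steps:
m(S) = 12 - 4*S*(171 + S) (m(S) = 12 - 2*(S + S)*(S + 171) = 12 - 2*2*S*(171 + S) = 12 - 4*S*(171 + S))
1/(((m(-74/54 - 89/(-67)) + 29976) + K(113, -1*(-60))) - 46353) = 1/((((12 - 684*(-74/54 - 89/(-67)) - 4*(-74/54 - 89/(-67))**2) + 29976) + 1/113) - 46353) = 1/((((12 - 684*(-74*1/54 - 89*(-1/67)) - 4*(-74*1/54 - 89*(-1/67))**2) + 29976) + 1/113) - 46353) = 1/((((12 - 684*(-37/27 + 89/67) - 4*(-37/27 + 89/67)**2) + 29976) + 1/113) - 46353) = 1/((((12 - 684*(-76/1809) - 4*(-76/1809)**2) + 29976) + 1/113) - 46353) = 1/((((12 + 5776/201 - 4*5776/3272481) + 29976) + 1/113) - 46353) = 1/((((12 + 5776/201 - 23104/3272481) + 29976) + 1/113) - 46353) = 1/(((133285724/3272481 + 29976) + 1/113) - 46353) = 1/((98229176180/3272481 + 1/113) - 46353) = 1/(11099900180821/369790353 - 46353) = 1/(-6040992051788/369790353) = -369790353/6040992051788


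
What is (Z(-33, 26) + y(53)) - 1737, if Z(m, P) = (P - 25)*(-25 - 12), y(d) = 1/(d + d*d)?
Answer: -5077187/2862 ≈ -1774.0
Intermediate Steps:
y(d) = 1/(d + d²)
Z(m, P) = 925 - 37*P (Z(m, P) = (-25 + P)*(-37) = 925 - 37*P)
(Z(-33, 26) + y(53)) - 1737 = ((925 - 37*26) + 1/(53*(1 + 53))) - 1737 = ((925 - 962) + (1/53)/54) - 1737 = (-37 + (1/53)*(1/54)) - 1737 = (-37 + 1/2862) - 1737 = -105893/2862 - 1737 = -5077187/2862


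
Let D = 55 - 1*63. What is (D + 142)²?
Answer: 17956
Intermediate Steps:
D = -8 (D = 55 - 63 = -8)
(D + 142)² = (-8 + 142)² = 134² = 17956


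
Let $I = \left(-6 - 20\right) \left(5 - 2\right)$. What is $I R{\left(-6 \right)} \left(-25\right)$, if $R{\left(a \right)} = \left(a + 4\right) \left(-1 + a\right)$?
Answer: $27300$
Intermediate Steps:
$R{\left(a \right)} = \left(-1 + a\right) \left(4 + a\right)$ ($R{\left(a \right)} = \left(4 + a\right) \left(-1 + a\right) = \left(-1 + a\right) \left(4 + a\right)$)
$I = -78$ ($I = \left(-26\right) 3 = -78$)
$I R{\left(-6 \right)} \left(-25\right) = - 78 \left(-4 + \left(-6\right)^{2} + 3 \left(-6\right)\right) \left(-25\right) = - 78 \left(-4 + 36 - 18\right) \left(-25\right) = \left(-78\right) 14 \left(-25\right) = \left(-1092\right) \left(-25\right) = 27300$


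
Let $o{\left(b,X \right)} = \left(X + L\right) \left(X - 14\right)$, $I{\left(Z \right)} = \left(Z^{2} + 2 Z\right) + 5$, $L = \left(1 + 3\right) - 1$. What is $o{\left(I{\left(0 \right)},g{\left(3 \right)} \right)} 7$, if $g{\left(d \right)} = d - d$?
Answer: $-294$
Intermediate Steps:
$g{\left(d \right)} = 0$
$L = 3$ ($L = 4 - 1 = 3$)
$I{\left(Z \right)} = 5 + Z^{2} + 2 Z$
$o{\left(b,X \right)} = \left(-14 + X\right) \left(3 + X\right)$ ($o{\left(b,X \right)} = \left(X + 3\right) \left(X - 14\right) = \left(3 + X\right) \left(-14 + X\right) = \left(-14 + X\right) \left(3 + X\right)$)
$o{\left(I{\left(0 \right)},g{\left(3 \right)} \right)} 7 = \left(-42 + 0^{2} - 0\right) 7 = \left(-42 + 0 + 0\right) 7 = \left(-42\right) 7 = -294$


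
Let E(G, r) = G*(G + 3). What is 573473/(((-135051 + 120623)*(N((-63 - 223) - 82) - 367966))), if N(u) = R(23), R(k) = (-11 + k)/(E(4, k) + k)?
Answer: 9749041/90253170904 ≈ 0.00010802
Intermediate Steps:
E(G, r) = G*(3 + G)
R(k) = (-11 + k)/(28 + k) (R(k) = (-11 + k)/(4*(3 + 4) + k) = (-11 + k)/(4*7 + k) = (-11 + k)/(28 + k))
N(u) = 4/17 (N(u) = (-11 + 23)/(28 + 23) = 12/51 = (1/51)*12 = 4/17)
573473/(((-135051 + 120623)*(N((-63 - 223) - 82) - 367966))) = 573473/(((-135051 + 120623)*(4/17 - 367966))) = 573473/((-14428*(-6255418/17))) = 573473/(90253170904/17) = 573473*(17/90253170904) = 9749041/90253170904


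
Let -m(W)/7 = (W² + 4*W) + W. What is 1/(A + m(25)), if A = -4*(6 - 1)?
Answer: -1/5270 ≈ -0.00018975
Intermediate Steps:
A = -20 (A = -4*5 = -20)
m(W) = -35*W - 7*W² (m(W) = -7*((W² + 4*W) + W) = -7*(W² + 5*W) = -35*W - 7*W²)
1/(A + m(25)) = 1/(-20 - 7*25*(5 + 25)) = 1/(-20 - 7*25*30) = 1/(-20 - 5250) = 1/(-5270) = -1/5270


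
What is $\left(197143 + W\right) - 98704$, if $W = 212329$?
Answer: $310768$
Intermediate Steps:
$\left(197143 + W\right) - 98704 = \left(197143 + 212329\right) - 98704 = 409472 - 98704 = 310768$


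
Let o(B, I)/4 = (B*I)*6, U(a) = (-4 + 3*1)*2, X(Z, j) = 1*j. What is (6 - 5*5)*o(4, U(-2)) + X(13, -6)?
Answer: 3642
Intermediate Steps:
X(Z, j) = j
U(a) = -2 (U(a) = (-4 + 3)*2 = -1*2 = -2)
o(B, I) = 24*B*I (o(B, I) = 4*((B*I)*6) = 4*(6*B*I) = 24*B*I)
(6 - 5*5)*o(4, U(-2)) + X(13, -6) = (6 - 5*5)*(24*4*(-2)) - 6 = (6 - 25)*(-192) - 6 = -19*(-192) - 6 = 3648 - 6 = 3642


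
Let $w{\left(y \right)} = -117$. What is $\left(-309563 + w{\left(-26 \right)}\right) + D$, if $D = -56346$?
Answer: $-366026$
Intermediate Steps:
$\left(-309563 + w{\left(-26 \right)}\right) + D = \left(-309563 - 117\right) - 56346 = -309680 - 56346 = -366026$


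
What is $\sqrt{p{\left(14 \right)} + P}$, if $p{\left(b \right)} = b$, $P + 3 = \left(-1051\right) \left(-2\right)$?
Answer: $\sqrt{2113} \approx 45.967$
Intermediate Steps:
$P = 2099$ ($P = -3 - -2102 = -3 + 2102 = 2099$)
$\sqrt{p{\left(14 \right)} + P} = \sqrt{14 + 2099} = \sqrt{2113}$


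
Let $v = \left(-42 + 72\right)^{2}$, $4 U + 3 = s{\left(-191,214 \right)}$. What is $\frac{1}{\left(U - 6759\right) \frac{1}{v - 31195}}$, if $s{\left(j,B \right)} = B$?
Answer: $\frac{24236}{5365} \approx 4.5174$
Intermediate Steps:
$U = \frac{211}{4}$ ($U = - \frac{3}{4} + \frac{1}{4} \cdot 214 = - \frac{3}{4} + \frac{107}{2} = \frac{211}{4} \approx 52.75$)
$v = 900$ ($v = 30^{2} = 900$)
$\frac{1}{\left(U - 6759\right) \frac{1}{v - 31195}} = \frac{1}{\left(\frac{211}{4} - 6759\right) \frac{1}{900 - 31195}} = \frac{1}{\left(- \frac{26825}{4}\right) \frac{1}{-30295}} = \frac{1}{\left(- \frac{26825}{4}\right) \left(- \frac{1}{30295}\right)} = \frac{1}{\frac{5365}{24236}} = \frac{24236}{5365}$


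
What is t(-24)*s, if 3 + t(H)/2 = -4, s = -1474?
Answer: 20636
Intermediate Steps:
t(H) = -14 (t(H) = -6 + 2*(-4) = -6 - 8 = -14)
t(-24)*s = -14*(-1474) = 20636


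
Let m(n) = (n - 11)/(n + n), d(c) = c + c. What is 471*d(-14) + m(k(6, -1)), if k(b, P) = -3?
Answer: -39557/3 ≈ -13186.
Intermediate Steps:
d(c) = 2*c
m(n) = (-11 + n)/(2*n) (m(n) = (-11 + n)/((2*n)) = (-11 + n)*(1/(2*n)) = (-11 + n)/(2*n))
471*d(-14) + m(k(6, -1)) = 471*(2*(-14)) + (1/2)*(-11 - 3)/(-3) = 471*(-28) + (1/2)*(-1/3)*(-14) = -13188 + 7/3 = -39557/3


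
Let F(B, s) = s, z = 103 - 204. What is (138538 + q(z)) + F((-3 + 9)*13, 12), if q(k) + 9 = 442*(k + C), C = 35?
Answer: 109369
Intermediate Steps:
z = -101
q(k) = 15461 + 442*k (q(k) = -9 + 442*(k + 35) = -9 + 442*(35 + k) = -9 + (15470 + 442*k) = 15461 + 442*k)
(138538 + q(z)) + F((-3 + 9)*13, 12) = (138538 + (15461 + 442*(-101))) + 12 = (138538 + (15461 - 44642)) + 12 = (138538 - 29181) + 12 = 109357 + 12 = 109369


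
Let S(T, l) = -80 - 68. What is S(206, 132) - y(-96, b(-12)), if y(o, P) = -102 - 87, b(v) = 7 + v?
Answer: 41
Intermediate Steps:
S(T, l) = -148
y(o, P) = -189
S(206, 132) - y(-96, b(-12)) = -148 - 1*(-189) = -148 + 189 = 41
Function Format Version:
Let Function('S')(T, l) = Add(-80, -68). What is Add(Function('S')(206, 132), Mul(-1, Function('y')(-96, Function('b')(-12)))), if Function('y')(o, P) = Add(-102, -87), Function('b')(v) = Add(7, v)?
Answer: 41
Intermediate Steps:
Function('S')(T, l) = -148
Function('y')(o, P) = -189
Add(Function('S')(206, 132), Mul(-1, Function('y')(-96, Function('b')(-12)))) = Add(-148, Mul(-1, -189)) = Add(-148, 189) = 41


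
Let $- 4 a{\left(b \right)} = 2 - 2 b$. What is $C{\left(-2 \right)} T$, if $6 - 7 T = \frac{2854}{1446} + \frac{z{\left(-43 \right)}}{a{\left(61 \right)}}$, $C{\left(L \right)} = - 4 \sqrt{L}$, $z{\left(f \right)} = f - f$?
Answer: $- \frac{11644 i \sqrt{2}}{5061} \approx - 3.2537 i$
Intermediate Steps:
$z{\left(f \right)} = 0$
$a{\left(b \right)} = - \frac{1}{2} + \frac{b}{2}$ ($a{\left(b \right)} = - \frac{2 - 2 b}{4} = - \frac{1}{2} + \frac{b}{2}$)
$T = \frac{2911}{5061}$ ($T = \frac{6}{7} - \frac{\frac{2854}{1446} + \frac{0}{- \frac{1}{2} + \frac{1}{2} \cdot 61}}{7} = \frac{6}{7} - \frac{2854 \cdot \frac{1}{1446} + \frac{0}{- \frac{1}{2} + \frac{61}{2}}}{7} = \frac{6}{7} - \frac{\frac{1427}{723} + \frac{0}{30}}{7} = \frac{6}{7} - \frac{\frac{1427}{723} + 0 \cdot \frac{1}{30}}{7} = \frac{6}{7} - \frac{\frac{1427}{723} + 0}{7} = \frac{6}{7} - \frac{1427}{5061} = \frac{2911}{5061} \approx 0.57518$)
$C{\left(-2 \right)} T = - 4 \sqrt{-2} \cdot \frac{2911}{5061} = - 4 i \sqrt{2} \cdot \frac{2911}{5061} = - \frac{11644 i \sqrt{2}}{5061}$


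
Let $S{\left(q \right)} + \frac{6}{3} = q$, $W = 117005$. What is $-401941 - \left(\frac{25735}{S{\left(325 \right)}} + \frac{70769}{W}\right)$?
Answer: $- \frac{15193435447777}{37792615} \approx -4.0202 \cdot 10^{5}$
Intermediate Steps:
$S{\left(q \right)} = -2 + q$
$-401941 - \left(\frac{25735}{S{\left(325 \right)}} + \frac{70769}{W}\right) = -401941 - \left(\frac{70769}{117005} + \frac{25735}{-2 + 325}\right) = -401941 - \left(\frac{70769}{117005} + \frac{25735}{323}\right) = -401941 - \frac{3033982062}{37792615} = - \frac{15193435447777}{37792615}$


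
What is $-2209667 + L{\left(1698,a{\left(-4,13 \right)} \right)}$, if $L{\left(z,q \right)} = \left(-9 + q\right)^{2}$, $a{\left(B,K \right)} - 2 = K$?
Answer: $-2209631$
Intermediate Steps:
$a{\left(B,K \right)} = 2 + K$
$-2209667 + L{\left(1698,a{\left(-4,13 \right)} \right)} = -2209667 + \left(-9 + \left(2 + 13\right)\right)^{2} = -2209667 + \left(-9 + 15\right)^{2} = -2209667 + 6^{2} = -2209667 + 36 = -2209631$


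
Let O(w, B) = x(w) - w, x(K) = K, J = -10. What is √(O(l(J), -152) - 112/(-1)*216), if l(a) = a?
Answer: 24*√42 ≈ 155.54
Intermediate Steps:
O(w, B) = 0 (O(w, B) = w - w = 0)
√(O(l(J), -152) - 112/(-1)*216) = √(0 - 112/(-1)*216) = √(0 - 112*(-1)*216) = √(0 + 112*216) = √(0 + 24192) = √24192 = 24*√42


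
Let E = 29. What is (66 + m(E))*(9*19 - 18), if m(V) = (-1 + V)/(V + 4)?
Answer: 112506/11 ≈ 10228.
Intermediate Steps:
m(V) = (-1 + V)/(4 + V)
(66 + m(E))*(9*19 - 18) = (66 + (-1 + 29)/(4 + 29))*(9*19 - 18) = (66 + 28/33)*(171 - 18) = (66 + (1/33)*28)*153 = (66 + 28/33)*153 = (2206/33)*153 = 112506/11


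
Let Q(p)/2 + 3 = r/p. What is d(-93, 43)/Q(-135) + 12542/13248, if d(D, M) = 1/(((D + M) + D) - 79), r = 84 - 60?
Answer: 33204701/35047584 ≈ 0.94742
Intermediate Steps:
r = 24
d(D, M) = 1/(-79 + M + 2*D) (d(D, M) = 1/((M + 2*D) - 79) = 1/(-79 + M + 2*D))
Q(p) = -6 + 48/p (Q(p) = -6 + 2*(24/p) = -6 + 48/p)
d(-93, 43)/Q(-135) + 12542/13248 = 1/((-79 + 43 + 2*(-93))*(-6 + 48/(-135))) + 12542/13248 = 1/((-79 + 43 - 186)*(-6 + 48*(-1/135))) + 12542*(1/13248) = 1/((-222)*(-6 - 16/45)) + 6271/6624 = -1/(222*(-286/45)) + 6271/6624 = -1/222*(-45/286) + 6271/6624 = 15/21164 + 6271/6624 = 33204701/35047584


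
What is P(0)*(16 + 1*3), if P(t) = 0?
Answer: 0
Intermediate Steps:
P(0)*(16 + 1*3) = 0*(16 + 1*3) = 0*(16 + 3) = 0*19 = 0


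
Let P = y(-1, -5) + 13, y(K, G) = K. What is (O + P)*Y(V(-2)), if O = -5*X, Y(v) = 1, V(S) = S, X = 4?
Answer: -8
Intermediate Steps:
O = -20 (O = -5*4 = -20)
P = 12 (P = -1 + 13 = 12)
(O + P)*Y(V(-2)) = (-20 + 12)*1 = -8*1 = -8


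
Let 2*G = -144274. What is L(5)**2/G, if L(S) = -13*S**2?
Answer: -8125/5549 ≈ -1.4642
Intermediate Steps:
G = -72137 (G = (1/2)*(-144274) = -72137)
L(5)**2/G = (-13*5**2)**2/(-72137) = (-13*25)**2*(-1/72137) = (-325)**2*(-1/72137) = 105625*(-1/72137) = -8125/5549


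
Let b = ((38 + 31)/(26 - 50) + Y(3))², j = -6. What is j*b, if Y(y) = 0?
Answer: -1587/32 ≈ -49.594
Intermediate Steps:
b = 529/64 (b = ((38 + 31)/(26 - 50) + 0)² = (69/(-24) + 0)² = (69*(-1/24) + 0)² = (-23/8 + 0)² = (-23/8)² = 529/64 ≈ 8.2656)
j*b = -6*529/64 = -1587/32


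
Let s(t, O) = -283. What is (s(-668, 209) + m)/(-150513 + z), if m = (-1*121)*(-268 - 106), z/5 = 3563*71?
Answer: 44971/1114352 ≈ 0.040356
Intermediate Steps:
z = 1264865 (z = 5*(3563*71) = 5*252973 = 1264865)
m = 45254 (m = -121*(-374) = 45254)
(s(-668, 209) + m)/(-150513 + z) = (-283 + 45254)/(-150513 + 1264865) = 44971/1114352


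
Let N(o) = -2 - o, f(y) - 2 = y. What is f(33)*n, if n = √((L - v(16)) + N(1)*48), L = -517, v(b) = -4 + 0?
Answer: 105*I*√73 ≈ 897.12*I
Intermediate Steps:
v(b) = -4
f(y) = 2 + y
n = 3*I*√73 (n = √((-517 - 1*(-4)) + (-2 - 1*1)*48) = √((-517 + 4) + (-2 - 1)*48) = √(-513 - 3*48) = √(-513 - 144) = √(-657) = 3*I*√73 ≈ 25.632*I)
f(33)*n = (2 + 33)*(3*I*√73) = 35*(3*I*√73) = 105*I*√73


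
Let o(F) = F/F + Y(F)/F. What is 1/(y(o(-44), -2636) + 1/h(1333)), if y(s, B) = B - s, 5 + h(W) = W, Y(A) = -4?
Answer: -14608/38522613 ≈ -0.00037921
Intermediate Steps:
o(F) = 1 - 4/F (o(F) = F/F - 4/F = 1 - 4/F)
h(W) = -5 + W
1/(y(o(-44), -2636) + 1/h(1333)) = 1/((-2636 - (-4 - 44)/(-44)) + 1/(-5 + 1333)) = 1/((-2636 - (-1)*(-48)/44) + 1/1328) = 1/((-2636 - 1*12/11) + 1/1328) = 1/((-2636 - 12/11) + 1/1328) = 1/(-29008/11 + 1/1328) = 1/(-38522613/14608) = -14608/38522613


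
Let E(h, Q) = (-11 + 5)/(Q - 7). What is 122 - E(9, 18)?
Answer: 1348/11 ≈ 122.55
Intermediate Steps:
E(h, Q) = -6/(-7 + Q)
122 - E(9, 18) = 122 - (-6)/(-7 + 18) = 122 - (-6)/11 = 122 - 1*(-6/11) = 122 + 6/11 = 1348/11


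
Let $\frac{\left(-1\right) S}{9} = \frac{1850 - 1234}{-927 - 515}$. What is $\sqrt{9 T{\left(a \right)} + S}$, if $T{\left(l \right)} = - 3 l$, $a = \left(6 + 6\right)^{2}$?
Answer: $\frac{6 i \sqrt{1144639}}{103} \approx 62.323 i$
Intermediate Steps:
$S = \frac{396}{103}$ ($S = - 9 \frac{1850 - 1234}{-927 - 515} = - 9 \frac{616}{-1442} = - 9 \cdot 616 \left(- \frac{1}{1442}\right) = \left(-9\right) \left(- \frac{44}{103}\right) = \frac{396}{103} \approx 3.8447$)
$a = 144$ ($a = 12^{2} = 144$)
$\sqrt{9 T{\left(a \right)} + S} = \sqrt{9 \left(\left(-3\right) 144\right) + \frac{396}{103}} = \sqrt{9 \left(-432\right) + \frac{396}{103}} = \sqrt{-3888 + \frac{396}{103}} = \sqrt{- \frac{400068}{103}} = \frac{6 i \sqrt{1144639}}{103}$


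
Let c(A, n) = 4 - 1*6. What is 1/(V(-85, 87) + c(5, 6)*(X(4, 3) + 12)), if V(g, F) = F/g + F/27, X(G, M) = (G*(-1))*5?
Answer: 765/13922 ≈ 0.054949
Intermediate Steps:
c(A, n) = -2 (c(A, n) = 4 - 6 = -2)
X(G, M) = -5*G (X(G, M) = -G*5 = -5*G)
V(g, F) = F/27 + F/g (V(g, F) = F/g + F*(1/27) = F/g + F/27 = F/27 + F/g)
1/(V(-85, 87) + c(5, 6)*(X(4, 3) + 12)) = 1/(((1/27)*87 + 87/(-85)) - 2*(-5*4 + 12)) = 1/((29/9 + 87*(-1/85)) - 2*(-20 + 12)) = 1/((29/9 - 87/85) - 2*(-8)) = 1/(1682/765 + 16) = 1/(13922/765) = 765/13922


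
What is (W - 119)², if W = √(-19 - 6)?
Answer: 14136 - 1190*I ≈ 14136.0 - 1190.0*I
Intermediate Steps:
W = 5*I (W = √(-25) = 5*I ≈ 5.0*I)
(W - 119)² = (5*I - 119)² = (-119 + 5*I)²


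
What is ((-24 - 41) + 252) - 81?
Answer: 106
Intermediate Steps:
((-24 - 41) + 252) - 81 = (-65 + 252) - 81 = 187 - 81 = 106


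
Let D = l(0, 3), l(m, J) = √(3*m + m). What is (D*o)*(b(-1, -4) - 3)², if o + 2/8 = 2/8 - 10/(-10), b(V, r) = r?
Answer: 0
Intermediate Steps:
l(m, J) = 2*√m (l(m, J) = √(4*m) = 2*√m)
D = 0 (D = 2*√0 = 2*0 = 0)
o = 1 (o = -¼ + (2/8 - 10/(-10)) = -¼ + (2*(⅛) - 10*(-⅒)) = -¼ + (¼ + 1) = -¼ + 5/4 = 1)
(D*o)*(b(-1, -4) - 3)² = (0*1)*(-4 - 3)² = 0*(-7)² = 0*49 = 0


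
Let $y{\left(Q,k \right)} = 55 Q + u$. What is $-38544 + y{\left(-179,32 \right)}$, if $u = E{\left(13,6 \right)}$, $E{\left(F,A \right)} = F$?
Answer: $-48376$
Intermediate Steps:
$u = 13$
$y{\left(Q,k \right)} = 13 + 55 Q$ ($y{\left(Q,k \right)} = 55 Q + 13 = 13 + 55 Q$)
$-38544 + y{\left(-179,32 \right)} = -38544 + \left(13 + 55 \left(-179\right)\right) = -38544 + \left(13 - 9845\right) = -38544 - 9832 = -48376$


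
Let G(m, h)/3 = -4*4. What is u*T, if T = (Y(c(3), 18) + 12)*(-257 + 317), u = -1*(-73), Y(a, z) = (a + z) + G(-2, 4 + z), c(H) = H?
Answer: -65700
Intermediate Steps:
G(m, h) = -48 (G(m, h) = 3*(-4*4) = 3*(-16) = -48)
Y(a, z) = -48 + a + z (Y(a, z) = (a + z) - 48 = -48 + a + z)
u = 73
T = -900 (T = ((-48 + 3 + 18) + 12)*(-257 + 317) = (-27 + 12)*60 = -15*60 = -900)
u*T = 73*(-900) = -65700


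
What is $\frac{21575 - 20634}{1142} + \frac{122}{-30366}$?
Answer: $\frac{14217541}{17338986} \approx 0.81997$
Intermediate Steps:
$\frac{21575 - 20634}{1142} + \frac{122}{-30366} = \left(21575 - 20634\right) \frac{1}{1142} + 122 \left(- \frac{1}{30366}\right) = 941 \cdot \frac{1}{1142} - \frac{61}{15183} = \frac{941}{1142} - \frac{61}{15183} = \frac{14217541}{17338986}$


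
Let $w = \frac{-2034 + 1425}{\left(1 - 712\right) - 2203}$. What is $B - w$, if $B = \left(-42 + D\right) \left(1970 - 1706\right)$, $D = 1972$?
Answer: $\frac{1484740671}{2914} \approx 5.0952 \cdot 10^{5}$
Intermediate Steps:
$B = 509520$ ($B = \left(-42 + 1972\right) \left(1970 - 1706\right) = 1930 \cdot 264 = 509520$)
$w = \frac{609}{2914}$ ($w = - \frac{609}{\left(1 - 712\right) - 2203} = - \frac{609}{-711 - 2203} = - \frac{609}{-2914} = \left(-609\right) \left(- \frac{1}{2914}\right) = \frac{609}{2914} \approx 0.20899$)
$B - w = 509520 - \frac{609}{2914} = \frac{1484740671}{2914}$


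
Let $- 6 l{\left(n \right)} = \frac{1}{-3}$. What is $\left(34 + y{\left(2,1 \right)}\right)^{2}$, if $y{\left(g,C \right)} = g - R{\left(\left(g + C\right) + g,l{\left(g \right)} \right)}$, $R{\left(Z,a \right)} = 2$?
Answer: $1156$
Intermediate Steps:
$l{\left(n \right)} = \frac{1}{18}$ ($l{\left(n \right)} = - \frac{1}{6 \left(-3\right)} = \left(- \frac{1}{6}\right) \left(- \frac{1}{3}\right) = \frac{1}{18}$)
$y{\left(g,C \right)} = -2 + g$ ($y{\left(g,C \right)} = g - 2 = -2 + g$)
$\left(34 + y{\left(2,1 \right)}\right)^{2} = \left(34 + \left(-2 + 2\right)\right)^{2} = \left(34 + 0\right)^{2} = 34^{2} = 1156$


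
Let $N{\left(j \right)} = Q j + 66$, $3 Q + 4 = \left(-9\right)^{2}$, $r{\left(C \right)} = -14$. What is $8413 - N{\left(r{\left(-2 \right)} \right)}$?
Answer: $\frac{26119}{3} \approx 8706.3$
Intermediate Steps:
$Q = \frac{77}{3}$ ($Q = - \frac{4}{3} + \frac{\left(-9\right)^{2}}{3} = - \frac{4}{3} + \frac{1}{3} \cdot 81 = - \frac{4}{3} + 27 = \frac{77}{3} \approx 25.667$)
$N{\left(j \right)} = 66 + \frac{77 j}{3}$ ($N{\left(j \right)} = \frac{77 j}{3} + 66 = 66 + \frac{77 j}{3}$)
$8413 - N{\left(r{\left(-2 \right)} \right)} = 8413 - \left(66 + \frac{77}{3} \left(-14\right)\right) = 8413 - \left(66 - \frac{1078}{3}\right) = 8413 - - \frac{880}{3} = 8413 + \frac{880}{3} = \frac{26119}{3}$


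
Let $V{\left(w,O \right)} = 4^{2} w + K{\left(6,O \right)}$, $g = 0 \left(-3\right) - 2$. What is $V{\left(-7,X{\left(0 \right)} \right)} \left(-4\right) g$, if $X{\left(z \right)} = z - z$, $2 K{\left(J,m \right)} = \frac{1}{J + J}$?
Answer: $- \frac{2687}{3} \approx -895.67$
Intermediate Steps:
$g = -2$ ($g = 0 - 2 = -2$)
$K{\left(J,m \right)} = \frac{1}{4 J}$ ($K{\left(J,m \right)} = \frac{1}{2 \left(J + J\right)} = \frac{1}{2 \cdot 2 J} = \frac{\frac{1}{2} \frac{1}{J}}{2} = \frac{1}{4 J}$)
$X{\left(z \right)} = 0$
$V{\left(w,O \right)} = \frac{1}{24} + 16 w$ ($V{\left(w,O \right)} = 4^{2} w + \frac{1}{4 \cdot 6} = 16 w + \frac{1}{4} \cdot \frac{1}{6} = 16 w + \frac{1}{24} = \frac{1}{24} + 16 w$)
$V{\left(-7,X{\left(0 \right)} \right)} \left(-4\right) g = \left(\frac{1}{24} + 16 \left(-7\right)\right) \left(-4\right) \left(-2\right) = \left(\frac{1}{24} - 112\right) \left(-4\right) \left(-2\right) = \left(- \frac{2687}{24}\right) \left(-4\right) \left(-2\right) = \frac{2687}{6} \left(-2\right) = - \frac{2687}{3}$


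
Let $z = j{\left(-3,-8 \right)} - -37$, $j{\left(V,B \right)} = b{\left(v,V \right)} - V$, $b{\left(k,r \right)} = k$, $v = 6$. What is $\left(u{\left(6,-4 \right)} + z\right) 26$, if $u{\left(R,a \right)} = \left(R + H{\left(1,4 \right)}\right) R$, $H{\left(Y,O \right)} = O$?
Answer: $2756$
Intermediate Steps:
$u{\left(R,a \right)} = R \left(4 + R\right)$ ($u{\left(R,a \right)} = \left(R + 4\right) R = \left(4 + R\right) R = R \left(4 + R\right)$)
$j{\left(V,B \right)} = 6 - V$
$z = 46$ ($z = \left(6 - -3\right) - -37 = \left(6 + 3\right) + 37 = 9 + 37 = 46$)
$\left(u{\left(6,-4 \right)} + z\right) 26 = \left(6 \left(4 + 6\right) + 46\right) 26 = \left(6 \cdot 10 + 46\right) 26 = \left(60 + 46\right) 26 = 106 \cdot 26 = 2756$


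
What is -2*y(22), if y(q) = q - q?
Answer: 0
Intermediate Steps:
y(q) = 0
-2*y(22) = -2*0 = 0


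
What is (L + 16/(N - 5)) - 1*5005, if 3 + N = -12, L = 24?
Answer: -24909/5 ≈ -4981.8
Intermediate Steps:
N = -15 (N = -3 - 12 = -15)
(L + 16/(N - 5)) - 1*5005 = (24 + 16/(-15 - 5)) - 1*5005 = (24 + 16/(-20)) - 5005 = (24 + 16*(-1/20)) - 5005 = (24 - ⅘) - 5005 = 116/5 - 5005 = -24909/5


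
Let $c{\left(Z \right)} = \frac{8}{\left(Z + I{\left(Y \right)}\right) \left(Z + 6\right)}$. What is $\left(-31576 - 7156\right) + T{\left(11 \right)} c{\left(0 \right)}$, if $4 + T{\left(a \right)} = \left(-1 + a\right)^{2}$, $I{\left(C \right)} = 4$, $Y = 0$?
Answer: $-38700$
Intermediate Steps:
$c{\left(Z \right)} = \frac{8}{\left(4 + Z\right) \left(6 + Z\right)}$ ($c{\left(Z \right)} = \frac{8}{\left(Z + 4\right) \left(Z + 6\right)} = \frac{8}{\left(4 + Z\right) \left(6 + Z\right)}$)
$T{\left(a \right)} = -4 + \left(-1 + a\right)^{2}$
$\left(-31576 - 7156\right) + T{\left(11 \right)} c{\left(0 \right)} = \left(-31576 - 7156\right) + \left(-4 + \left(-1 + 11\right)^{2}\right) \frac{8}{24 + 0^{2} + 10 \cdot 0} = -38732 + \left(-4 + 10^{2}\right) \frac{8}{24 + 0 + 0} = -38732 + \left(-4 + 100\right) \frac{8}{24} = -38732 + 96 \cdot 8 \cdot \frac{1}{24} = -38732 + 96 \cdot \frac{1}{3} = -38732 + 32 = -38700$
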